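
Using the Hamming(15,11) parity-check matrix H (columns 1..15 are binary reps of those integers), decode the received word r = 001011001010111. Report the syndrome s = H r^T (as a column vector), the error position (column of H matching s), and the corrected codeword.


s = (1, 1, 1, 0)^T, error position = 14, corrected codeword c = 001011001010101

Compute s = H r^T mod 2 one row at a time:
  s_1 = 0 + 1 + 0 + 1 + 0 + 1 + 1 + 1 = 5 ≡ 1 (mod 2).
  s_2 = 0 + 1 + 1 + 0 + 0 + 1 + 1 + 1 = 5 ≡ 1 (mod 2).
  s_3 = 0 + 1 + 1 + 0 + 0 + 1 + 1 + 1 = 5 ≡ 1 (mod 2).
  s_4 = 0 + 1 + 1 + 0 + 1 + 1 + 1 + 1 = 6 ≡ 0 (mod 2).
s = (1, 1, 1, 0)^T — this equals column 14 of H (binary 1110), so error is at position 14.
Correct: flip bit 14 of r = 001011001010111 to get c = 001011001010101.


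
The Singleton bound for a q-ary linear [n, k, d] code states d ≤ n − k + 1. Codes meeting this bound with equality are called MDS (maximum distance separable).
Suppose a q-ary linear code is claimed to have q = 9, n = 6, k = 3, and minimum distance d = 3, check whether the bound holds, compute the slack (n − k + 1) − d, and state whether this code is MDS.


Singleton RHS = n − k + 1 = 4, slack = 1, bound satisfied, not MDS.

Singleton bound: d ≤ n − k + 1.
Here n = 6, k = 3, so n − k + 1 = 4.
Given d = 3, check d ≤ 4: YES.
Slack = (n − k + 1) − d = 1.
The code is NOT MDS (slack = 1 > 0).
Description: the claimed parameters are [6, 3, 3]_9; such a code would be non-MDS.


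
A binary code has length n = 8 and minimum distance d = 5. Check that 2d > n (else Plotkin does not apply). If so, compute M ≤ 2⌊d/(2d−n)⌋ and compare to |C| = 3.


Plotkin bound M ≤ 4; given |C| = 3 ≤ bound (satisfied).

Check applicability: 2d = 10, n = 8.
2d − n = 2 > 0, so Plotkin applies.
Compute d/(2d−n) = 5/2 ≈ 2.5000.
⌊d/(2d−n)⌋ = 2.
Plotkin bound: M ≤ 2·2 = 4.
Given |C| = 3, check: satisfied.
This |C| is below the Plotkin bound.


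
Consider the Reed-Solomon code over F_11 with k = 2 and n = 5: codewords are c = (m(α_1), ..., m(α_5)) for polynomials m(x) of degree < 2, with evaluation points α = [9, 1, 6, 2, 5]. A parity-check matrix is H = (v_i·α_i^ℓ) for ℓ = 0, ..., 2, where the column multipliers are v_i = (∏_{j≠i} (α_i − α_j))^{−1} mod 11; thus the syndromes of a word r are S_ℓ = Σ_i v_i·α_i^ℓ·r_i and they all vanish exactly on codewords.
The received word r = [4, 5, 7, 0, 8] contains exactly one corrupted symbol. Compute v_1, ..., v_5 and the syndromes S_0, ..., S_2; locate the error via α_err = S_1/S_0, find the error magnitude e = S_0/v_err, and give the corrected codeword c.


S = (8, 8, 8), error at position 2, error magnitude e = 4, c = [4, 1, 7, 0, 8].

Step 1: column multipliers v_i = (∏_{j≠i}(α_i − α_j))^{−1} mod 11.
  i = 1 (α = 9): (9−1)(9−6)(9−2)(9−5) = 8·3·7·4 = 672 ≡ 1, so v_1 = 1^{−1} = 1 (mod 11).
  i = 2 (α = 1): (1−9)(1−6)(1−2)(1−5) = (−8)·(−5)·(−1)·(−4) = 160 ≡ 6, so v_2 = 6^{−1} = 2 (mod 11).
  i = 3 (α = 6): (6−9)(6−1)(6−2)(6−5) = (−3)·5·4·1 = −60 ≡ 6, so v_3 = 6^{−1} = 2 (mod 11).
  i = 4 (α = 2): (2−9)(2−1)(2−6)(2−5) = (−7)·1·(−4)·(−3) = −84 ≡ 4, so v_4 = 4^{−1} = 3 (mod 11).
  i = 5 (α = 5): (5−9)(5−1)(5−6)(5−2) = (−4)·4·(−1)·3 = 48 ≡ 4, so v_5 = 4^{−1} = 3 (mod 11).
  v = [1, 2, 2, 3, 3].
Step 2: syndromes of r = [4, 5, 7, 0, 8] (all sums mod 11).
  S_0 = Σ v_i r_i = 1·4 + 2·5 + 2·7 + 3·0 + 3·8 = 52 ≡ 8.
  S_1 = Σ v_i α_i r_i = 1·9·4 + 2·1·5 + 2·6·7 + 3·2·0 + 3·5·8 = 250 ≡ 8.
  α_i^2 mod 11 = [4, 1, 3, 4, 3].
  S_2 = Σ v_i α_i^2 r_i = 1·4·4 + 2·1·5 + 2·3·7 + 3·4·0 + 3·3·8 = 140 ≡ 8.
  S = (8, 8, 8) ≠ 0, so r is not a codeword (an error is present).
Step 3: locate the error. For a single error e at position i, S_ℓ = v_i·e·α_i^ℓ, so α_err = S_1/S_0.
  S_0^{−1} = 8^{−1} = 7 (mod 11), so α_err = 8·7 = 56 ≡ 1 = α_2. Error position i = 2.
  Consistency check: S_2/S_1 = 8·7 = 56 ≡ 1 = α_err ✓ (single-error assumption holds).
Step 4: error magnitude e = S_0/v_2 = S_0·∏_{j≠2}(α_2 − α_j) = 8·6 = 48 ≡ 4 (mod 11).
Step 5: correct position 2: c_2 = r_2 − e = 5 − 4 ≡ 1 (mod 11). Hence c = [4, 1, 7, 0, 8].
  Check: interpolating c through the α_i gives m(x) = 2 + 10·x (degree < 2) with m(α_i) = c_i for every i, so c is indeed a codeword.


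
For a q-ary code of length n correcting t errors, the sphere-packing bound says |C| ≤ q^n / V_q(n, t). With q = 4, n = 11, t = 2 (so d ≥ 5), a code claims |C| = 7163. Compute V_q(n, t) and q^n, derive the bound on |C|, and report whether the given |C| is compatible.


V_q(n, t) = 529, q^n = 4194304, Hamming bound = 7928, |C| = 7163 ≤ bound (satisfied).

Step 1: Compute V_q(n, t) = Σ_{j=0}^2 C(n, j) (q−1)^j.
  j = 0: C(11,0)·(3)^0 = 1·1 = 1.
  j = 1: C(11,1)·(3)^1 = 11·3 = 33.
  j = 2: C(11,2)·(3)^2 = 55·9 = 495.
  V_q(n, t) = 1 + 33 + 495 = 529.
Step 2: q^n = 4^11 = 4194304.
Step 3: Hamming bound ⌊q^n / V_q(n,t)⌋ = ⌊4194304/529⌋ = 7928.
Step 4: Compare |C| = 7163 to 7928: satisfied.
The claimed |C| lies below the Hamming bound.


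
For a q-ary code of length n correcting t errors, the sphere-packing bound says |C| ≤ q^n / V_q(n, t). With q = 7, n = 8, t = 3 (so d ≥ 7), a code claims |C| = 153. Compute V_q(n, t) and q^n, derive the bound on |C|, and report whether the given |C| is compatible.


V_q(n, t) = 13153, q^n = 5764801, Hamming bound = 438, |C| = 153 ≤ bound (satisfied).

Step 1: Compute V_q(n, t) = Σ_{j=0}^3 C(n, j) (q−1)^j.
  j = 0: C(8,0)·(6)^0 = 1·1 = 1.
  j = 1: C(8,1)·(6)^1 = 8·6 = 48.
  j = 2: C(8,2)·(6)^2 = 28·36 = 1008.
  j = 3: C(8,3)·(6)^3 = 56·216 = 12096.
  V_q(n, t) = 1 + 48 + 1008 + 12096 = 13153.
Step 2: q^n = 7^8 = 5764801.
Step 3: Hamming bound ⌊q^n / V_q(n,t)⌋ = ⌊5764801/13153⌋ = 438.
Step 4: Compare |C| = 153 to 438: satisfied.
The claimed |C| lies below the Hamming bound.


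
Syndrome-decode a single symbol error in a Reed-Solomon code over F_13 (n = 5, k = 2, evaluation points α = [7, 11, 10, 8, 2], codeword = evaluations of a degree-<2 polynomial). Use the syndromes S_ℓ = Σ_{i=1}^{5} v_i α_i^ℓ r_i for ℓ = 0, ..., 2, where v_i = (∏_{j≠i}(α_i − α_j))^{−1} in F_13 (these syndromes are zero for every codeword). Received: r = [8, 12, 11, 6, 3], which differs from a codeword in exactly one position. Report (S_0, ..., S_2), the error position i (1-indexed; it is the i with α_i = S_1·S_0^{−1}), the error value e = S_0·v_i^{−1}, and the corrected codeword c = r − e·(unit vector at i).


S = (1, 8, 12), error at position 4, error magnitude e = 10, c = [8, 12, 11, 9, 3].

Step 1: column multipliers v_i = (∏_{j≠i}(α_i − α_j))^{−1} mod 13.
  i = 1 (α = 7): (7−11)(7−10)(7−8)(7−2) = (−4)·(−3)·(−1)·5 = −60 ≡ 5, so v_1 = 5^{−1} = 8 (mod 13).
  i = 2 (α = 11): (11−7)(11−10)(11−8)(11−2) = 4·1·3·9 = 108 ≡ 4, so v_2 = 4^{−1} = 10 (mod 13).
  i = 3 (α = 10): (10−7)(10−11)(10−8)(10−2) = 3·(−1)·2·8 = −48 ≡ 4, so v_3 = 4^{−1} = 10 (mod 13).
  i = 4 (α = 8): (8−7)(8−11)(8−10)(8−2) = 1·(−3)·(−2)·6 = 36 ≡ 10, so v_4 = 10^{−1} = 4 (mod 13).
  i = 5 (α = 2): (2−7)(2−11)(2−10)(2−8) = (−5)·(−9)·(−8)·(−6) = 2160 ≡ 2, so v_5 = 2^{−1} = 7 (mod 13).
  v = [8, 10, 10, 4, 7].
Step 2: syndromes of r = [8, 12, 11, 6, 3] (all sums mod 13).
  S_0 = Σ v_i r_i = 8·8 + 10·12 + 10·11 + 4·6 + 7·3 = 339 ≡ 1.
  S_1 = Σ v_i α_i r_i = 8·7·8 + 10·11·12 + 10·10·11 + 4·8·6 + 7·2·3 = 3102 ≡ 8.
  α_i^2 mod 13 = [10, 4, 9, 12, 4].
  S_2 = Σ v_i α_i^2 r_i = 8·10·8 + 10·4·12 + 10·9·11 + 4·12·6 + 7·4·3 = 2482 ≡ 12.
  S = (1, 8, 12) ≠ 0, so r is not a codeword (an error is present).
Step 3: locate the error. For a single error e at position i, S_ℓ = v_i·e·α_i^ℓ, so α_err = S_1/S_0.
  S_0^{−1} = 1^{−1} = 1 (mod 13), so α_err = 8·1 = 8 ≡ 8 = α_4. Error position i = 4.
  Consistency check: S_2/S_1 = 12·5 = 60 ≡ 8 = α_err ✓ (single-error assumption holds).
Step 4: error magnitude e = S_0/v_4 = S_0·∏_{j≠4}(α_4 − α_j) = 1·10 = 10 ≡ 10 (mod 13).
Step 5: correct position 4: c_4 = r_4 − e = 6 − 10 ≡ 9 (mod 13). Hence c = [8, 12, 11, 9, 3].
  Check: interpolating c through the α_i gives m(x) = 1 + 1·x (degree < 2) with m(α_i) = c_i for every i, so c is indeed a codeword.


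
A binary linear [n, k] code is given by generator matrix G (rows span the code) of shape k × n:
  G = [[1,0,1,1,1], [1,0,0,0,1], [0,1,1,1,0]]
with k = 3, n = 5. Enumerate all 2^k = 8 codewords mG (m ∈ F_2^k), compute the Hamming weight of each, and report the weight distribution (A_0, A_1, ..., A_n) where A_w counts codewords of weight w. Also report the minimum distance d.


Weight distribution: A_0 = 1, A_1 = 1, A_2 = 2, A_3 = 2, A_4 = 1, A_5 = 1. Minimum distance d = 1.

Enumerate all 2^3 = 8 messages m ∈ F_2^3.
For each, compute codeword c = mG in F_2^5, then tally its weight.
  m = 000 → c = 00000, weight = 0.
  m = 100 → c = 10111, weight = 4.
  m = 010 → c = 10001, weight = 2.
  m = 110 → c = 00110, weight = 2.
  m = 001 → c = 01110, weight = 3.
  m = 101 → c = 11001, weight = 3.
  m = 011 → c = 11111, weight = 5.
  m = 111 → c = 01000, weight = 1.
Tally weights:
  weight 0: 1 codewords.
  weight 1: 1 codewords.
  weight 2: 2 codewords.
  weight 3: 2 codewords.
  weight 4: 1 codewords.
  weight 5: 1 codewords.
Minimum distance d = smallest w > 0 with A_w > 0 = 1.
Sanity: Σ A_w = 8 = 2^3 = 8 ✓.


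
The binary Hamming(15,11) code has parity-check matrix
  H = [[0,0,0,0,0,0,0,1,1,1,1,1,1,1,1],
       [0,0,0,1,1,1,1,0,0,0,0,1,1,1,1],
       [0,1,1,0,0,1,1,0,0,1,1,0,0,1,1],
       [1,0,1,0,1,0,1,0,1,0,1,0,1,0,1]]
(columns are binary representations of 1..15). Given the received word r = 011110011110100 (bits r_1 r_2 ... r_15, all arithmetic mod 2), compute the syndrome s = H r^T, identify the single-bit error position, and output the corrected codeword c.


s = (1, 1, 0, 1)^T, error position = 13, corrected codeword c = 011110011110000

Compute s = H r^T mod 2 one row at a time:
  s_1 = 1 + 1 + 1 + 1 + 0 + 1 + 0 + 0 = 5 ≡ 1 (mod 2).
  s_2 = 1 + 1 + 0 + 0 + 0 + 1 + 0 + 0 = 3 ≡ 1 (mod 2).
  s_3 = 1 + 1 + 0 + 0 + 1 + 1 + 0 + 0 = 4 ≡ 0 (mod 2).
  s_4 = 0 + 1 + 1 + 0 + 1 + 1 + 1 + 0 = 5 ≡ 1 (mod 2).
s = (1, 1, 0, 1)^T — this equals column 13 of H (binary 1101), so error is at position 13.
Correct: flip bit 13 of r = 011110011110100 to get c = 011110011110000.


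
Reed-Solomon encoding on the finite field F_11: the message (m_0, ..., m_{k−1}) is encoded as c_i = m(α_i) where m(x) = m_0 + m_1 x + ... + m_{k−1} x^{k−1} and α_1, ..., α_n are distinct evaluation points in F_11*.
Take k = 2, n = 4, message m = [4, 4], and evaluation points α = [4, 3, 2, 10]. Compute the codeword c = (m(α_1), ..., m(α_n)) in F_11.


c = [9, 5, 1, 0]

Message polynomial: m(x) = 4 + 4·x (mod 11).
For each evaluation point α_i, compute m(α_i) mod 11:
  α_1 = 4: Horner steps 4 → 9, so m(4) = 9.
  α_2 = 3: Horner steps 4 → 5, so m(3) = 5.
  α_3 = 2: Horner steps 4 → 1, so m(2) = 1.
  α_4 = 10: Horner steps 4 → 0, so m(10) = 0.
Codeword c = [9, 5, 1, 0] ∈ F_11^4.


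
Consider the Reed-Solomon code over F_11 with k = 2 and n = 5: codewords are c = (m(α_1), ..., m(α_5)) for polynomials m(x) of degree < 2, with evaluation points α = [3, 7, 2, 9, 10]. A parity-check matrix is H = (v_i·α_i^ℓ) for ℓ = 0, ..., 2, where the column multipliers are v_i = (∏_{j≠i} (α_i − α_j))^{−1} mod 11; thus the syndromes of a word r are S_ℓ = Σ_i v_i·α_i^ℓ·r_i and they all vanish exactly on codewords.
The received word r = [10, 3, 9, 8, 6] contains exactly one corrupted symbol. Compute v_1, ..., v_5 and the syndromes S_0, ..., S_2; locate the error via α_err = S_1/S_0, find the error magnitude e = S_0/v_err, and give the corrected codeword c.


S = (9, 4, 3), error at position 4, error magnitude e = 3, c = [10, 3, 9, 5, 6].

Step 1: column multipliers v_i = (∏_{j≠i}(α_i − α_j))^{−1} mod 11.
  i = 1 (α = 3): (3−7)(3−2)(3−9)(3−10) = (−4)·1·(−6)·(−7) = −168 ≡ 8, so v_1 = 8^{−1} = 7 (mod 11).
  i = 2 (α = 7): (7−3)(7−2)(7−9)(7−10) = 4·5·(−2)·(−3) = 120 ≡ 10, so v_2 = 10^{−1} = 10 (mod 11).
  i = 3 (α = 2): (2−3)(2−7)(2−9)(2−10) = (−1)·(−5)·(−7)·(−8) = 280 ≡ 5, so v_3 = 5^{−1} = 9 (mod 11).
  i = 4 (α = 9): (9−3)(9−7)(9−2)(9−10) = 6·2·7·(−1) = −84 ≡ 4, so v_4 = 4^{−1} = 3 (mod 11).
  i = 5 (α = 10): (10−3)(10−7)(10−2)(10−9) = 7·3·8·1 = 168 ≡ 3, so v_5 = 3^{−1} = 4 (mod 11).
  v = [7, 10, 9, 3, 4].
Step 2: syndromes of r = [10, 3, 9, 8, 6] (all sums mod 11).
  S_0 = Σ v_i r_i = 7·10 + 10·3 + 9·9 + 3·8 + 4·6 = 229 ≡ 9.
  S_1 = Σ v_i α_i r_i = 7·3·10 + 10·7·3 + 9·2·9 + 3·9·8 + 4·10·6 = 1038 ≡ 4.
  α_i^2 mod 11 = [9, 5, 4, 4, 1].
  S_2 = Σ v_i α_i^2 r_i = 7·9·10 + 10·5·3 + 9·4·9 + 3·4·8 + 4·1·6 = 1224 ≡ 3.
  S = (9, 4, 3) ≠ 0, so r is not a codeword (an error is present).
Step 3: locate the error. For a single error e at position i, S_ℓ = v_i·e·α_i^ℓ, so α_err = S_1/S_0.
  S_0^{−1} = 9^{−1} = 5 (mod 11), so α_err = 4·5 = 20 ≡ 9 = α_4. Error position i = 4.
  Consistency check: S_2/S_1 = 3·3 = 9 ≡ 9 = α_err ✓ (single-error assumption holds).
Step 4: error magnitude e = S_0/v_4 = S_0·∏_{j≠4}(α_4 − α_j) = 9·4 = 36 ≡ 3 (mod 11).
Step 5: correct position 4: c_4 = r_4 − e = 8 − 3 ≡ 5 (mod 11). Hence c = [10, 3, 9, 5, 6].
  Check: interpolating c through the α_i gives m(x) = 7 + 1·x (degree < 2) with m(α_i) = c_i for every i, so c is indeed a codeword.


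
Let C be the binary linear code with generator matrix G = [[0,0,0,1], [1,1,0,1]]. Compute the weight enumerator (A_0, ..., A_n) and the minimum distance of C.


Weight distribution: A_0 = 1, A_1 = 1, A_2 = 1, A_3 = 1. Minimum distance d = 1.

Enumerate all 2^2 = 4 messages m ∈ F_2^2.
For each, compute codeword c = mG in F_2^4, then tally its weight.
  m = 00 → c = 0000, weight = 0.
  m = 10 → c = 0001, weight = 1.
  m = 01 → c = 1101, weight = 3.
  m = 11 → c = 1100, weight = 2.
Tally weights:
  weight 0: 1 codewords.
  weight 1: 1 codewords.
  weight 2: 1 codewords.
  weight 3: 1 codewords.
Minimum distance d = smallest w > 0 with A_w > 0 = 1.
Sanity: Σ A_w = 4 = 2^2 = 4 ✓.


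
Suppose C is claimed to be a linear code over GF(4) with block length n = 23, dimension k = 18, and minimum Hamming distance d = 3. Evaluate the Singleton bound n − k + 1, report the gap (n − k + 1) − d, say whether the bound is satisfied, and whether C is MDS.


Singleton RHS = n − k + 1 = 6, slack = 3, bound satisfied, not MDS.

Singleton bound: d ≤ n − k + 1.
Here n = 23, k = 18, so n − k + 1 = 6.
Given d = 3, check d ≤ 6: YES.
Slack = (n − k + 1) − d = 3.
The code is NOT MDS (slack = 3 > 0).
Description: the claimed parameters are [23, 18, 3]_4; such a code would be non-MDS.


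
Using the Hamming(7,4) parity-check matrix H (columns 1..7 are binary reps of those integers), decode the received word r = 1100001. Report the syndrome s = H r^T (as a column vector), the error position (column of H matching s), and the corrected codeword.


s = (1, 0, 0)^T, error position = 4, corrected codeword c = 1101001

Compute s = H r^T mod 2 one row at a time:
  s_1 = 0 + 0 + 0 + 1 = 1 ≡ 1 (mod 2).
  s_2 = 1 + 0 + 0 + 1 = 2 ≡ 0 (mod 2).
  s_3 = 1 + 0 + 0 + 1 = 2 ≡ 0 (mod 2).
s = (1, 0, 0)^T — this equals column 4 of H (binary 100), so error is at position 4.
Correct: flip bit 4 of r = 1100001 to get c = 1101001.


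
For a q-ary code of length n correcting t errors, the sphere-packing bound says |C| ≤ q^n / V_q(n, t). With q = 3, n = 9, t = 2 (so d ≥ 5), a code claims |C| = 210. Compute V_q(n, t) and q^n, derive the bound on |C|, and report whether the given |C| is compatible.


V_q(n, t) = 163, q^n = 19683, Hamming bound = 120, |C| = 210 > bound (violated).

Step 1: Compute V_q(n, t) = Σ_{j=0}^2 C(n, j) (q−1)^j.
  j = 0: C(9,0)·(2)^0 = 1·1 = 1.
  j = 1: C(9,1)·(2)^1 = 9·2 = 18.
  j = 2: C(9,2)·(2)^2 = 36·4 = 144.
  V_q(n, t) = 1 + 18 + 144 = 163.
Step 2: q^n = 3^9 = 19683.
Step 3: Hamming bound ⌊q^n / V_q(n,t)⌋ = ⌊19683/163⌋ = 120.
Step 4: Compare |C| = 210 to 120: violated.
The claimed |C| lies above the Hamming bound, so no 3-ary code of length 9 with d ≥ 5 can have 210 codewords.


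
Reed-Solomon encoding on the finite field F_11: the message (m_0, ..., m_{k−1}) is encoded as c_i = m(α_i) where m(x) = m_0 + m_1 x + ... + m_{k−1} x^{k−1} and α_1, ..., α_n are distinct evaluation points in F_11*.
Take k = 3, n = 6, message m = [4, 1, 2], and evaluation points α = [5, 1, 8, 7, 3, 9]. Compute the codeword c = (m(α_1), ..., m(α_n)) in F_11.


c = [4, 7, 8, 10, 3, 10]

Message polynomial: m(x) = 4 + 1·x + 2·x^2 (mod 11).
For each evaluation point α_i, compute m(α_i) mod 11:
  α_1 = 5: Horner steps 2 → 0 → 4, so m(5) = 4.
  α_2 = 1: Horner steps 2 → 3 → 7, so m(1) = 7.
  α_3 = 8: Horner steps 2 → 6 → 8, so m(8) = 8.
  α_4 = 7: Horner steps 2 → 4 → 10, so m(7) = 10.
  α_5 = 3: Horner steps 2 → 7 → 3, so m(3) = 3.
  α_6 = 9: Horner steps 2 → 8 → 10, so m(9) = 10.
Codeword c = [4, 7, 8, 10, 3, 10] ∈ F_11^6.


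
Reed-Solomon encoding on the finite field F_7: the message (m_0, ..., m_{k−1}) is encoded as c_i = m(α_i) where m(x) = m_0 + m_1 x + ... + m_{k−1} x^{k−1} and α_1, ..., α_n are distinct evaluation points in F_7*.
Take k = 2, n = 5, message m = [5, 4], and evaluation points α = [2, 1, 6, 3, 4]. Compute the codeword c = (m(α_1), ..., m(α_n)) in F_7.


c = [6, 2, 1, 3, 0]

Message polynomial: m(x) = 5 + 4·x (mod 7).
For each evaluation point α_i, compute m(α_i) mod 7:
  α_1 = 2: Horner steps 4 → 6, so m(2) = 6.
  α_2 = 1: Horner steps 4 → 2, so m(1) = 2.
  α_3 = 6: Horner steps 4 → 1, so m(6) = 1.
  α_4 = 3: Horner steps 4 → 3, so m(3) = 3.
  α_5 = 4: Horner steps 4 → 0, so m(4) = 0.
Codeword c = [6, 2, 1, 3, 0] ∈ F_7^5.


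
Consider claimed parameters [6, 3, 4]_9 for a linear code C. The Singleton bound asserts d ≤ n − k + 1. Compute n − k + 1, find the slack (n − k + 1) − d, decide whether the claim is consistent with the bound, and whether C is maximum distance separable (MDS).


Singleton RHS = n − k + 1 = 4, slack = 0, bound satisfied, MDS.

Singleton bound: d ≤ n − k + 1.
Here n = 6, k = 3, so n − k + 1 = 4.
Given d = 4, check d ≤ 4: YES.
Slack = (n − k + 1) − d = 0.
The code is MDS (slack = 0).
Description: the claimed parameters are [6, 3, 4]_9; such a code would be MDS (meets Singleton bound).


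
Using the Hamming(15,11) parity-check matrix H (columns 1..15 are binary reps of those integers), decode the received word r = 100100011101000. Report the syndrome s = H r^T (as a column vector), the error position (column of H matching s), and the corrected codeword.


s = (0, 0, 1, 0)^T, error position = 2, corrected codeword c = 110100011101000

Compute s = H r^T mod 2 one row at a time:
  s_1 = 1 + 1 + 1 + 0 + 1 + 0 + 0 + 0 = 4 ≡ 0 (mod 2).
  s_2 = 1 + 0 + 0 + 0 + 1 + 0 + 0 + 0 = 2 ≡ 0 (mod 2).
  s_3 = 0 + 0 + 0 + 0 + 1 + 0 + 0 + 0 = 1 ≡ 1 (mod 2).
  s_4 = 1 + 0 + 0 + 0 + 1 + 0 + 0 + 0 = 2 ≡ 0 (mod 2).
s = (0, 0, 1, 0)^T — this equals column 2 of H (binary 0010), so error is at position 2.
Correct: flip bit 2 of r = 100100011101000 to get c = 110100011101000.


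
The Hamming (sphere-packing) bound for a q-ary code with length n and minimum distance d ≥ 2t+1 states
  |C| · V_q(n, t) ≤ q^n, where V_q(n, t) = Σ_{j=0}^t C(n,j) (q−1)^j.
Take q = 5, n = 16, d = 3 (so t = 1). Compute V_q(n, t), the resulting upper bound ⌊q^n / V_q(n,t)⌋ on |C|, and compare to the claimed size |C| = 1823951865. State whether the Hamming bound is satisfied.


V_q(n, t) = 65, q^n = 152587890625, Hamming bound = 2347506009, |C| = 1823951865 ≤ bound (satisfied).

Step 1: Compute V_q(n, t) = Σ_{j=0}^1 C(n, j) (q−1)^j.
  j = 0: C(16,0)·(4)^0 = 1·1 = 1.
  j = 1: C(16,1)·(4)^1 = 16·4 = 64.
  V_q(n, t) = 1 + 64 = 65.
Step 2: q^n = 5^16 = 152587890625.
Step 3: Hamming bound ⌊q^n / V_q(n,t)⌋ = ⌊152587890625/65⌋ = 2347506009.
Step 4: Compare |C| = 1823951865 to 2347506009: satisfied.
The claimed |C| lies below the Hamming bound.


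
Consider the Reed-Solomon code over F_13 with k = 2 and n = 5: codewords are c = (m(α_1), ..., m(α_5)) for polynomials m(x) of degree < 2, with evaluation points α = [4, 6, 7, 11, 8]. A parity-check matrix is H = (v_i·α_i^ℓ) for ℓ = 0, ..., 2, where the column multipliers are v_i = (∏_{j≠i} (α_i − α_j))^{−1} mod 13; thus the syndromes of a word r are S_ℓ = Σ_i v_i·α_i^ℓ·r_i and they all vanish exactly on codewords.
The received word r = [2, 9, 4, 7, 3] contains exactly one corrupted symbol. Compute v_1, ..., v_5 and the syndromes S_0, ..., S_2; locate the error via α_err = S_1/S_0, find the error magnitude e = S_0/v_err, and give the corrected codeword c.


S = (2, 1, 7), error at position 3, error magnitude e = 11, c = [2, 9, 6, 7, 3].

Step 1: column multipliers v_i = (∏_{j≠i}(α_i − α_j))^{−1} mod 13.
  i = 1 (α = 4): (4−6)(4−7)(4−11)(4−8) = (−2)·(−3)·(−7)·(−4) = 168 ≡ 12, so v_1 = 12^{−1} = 12 (mod 13).
  i = 2 (α = 6): (6−4)(6−7)(6−11)(6−8) = 2·(−1)·(−5)·(−2) = −20 ≡ 6, so v_2 = 6^{−1} = 11 (mod 13).
  i = 3 (α = 7): (7−4)(7−6)(7−11)(7−8) = 3·1·(−4)·(−1) = 12 ≡ 12, so v_3 = 12^{−1} = 12 (mod 13).
  i = 4 (α = 11): (11−4)(11−6)(11−7)(11−8) = 7·5·4·3 = 420 ≡ 4, so v_4 = 4^{−1} = 10 (mod 13).
  i = 5 (α = 8): (8−4)(8−6)(8−7)(8−11) = 4·2·1·(−3) = −24 ≡ 2, so v_5 = 2^{−1} = 7 (mod 13).
  v = [12, 11, 12, 10, 7].
Step 2: syndromes of r = [2, 9, 4, 7, 3] (all sums mod 13).
  S_0 = Σ v_i r_i = 12·2 + 11·9 + 12·4 + 10·7 + 7·3 = 262 ≡ 2.
  S_1 = Σ v_i α_i r_i = 12·4·2 + 11·6·9 + 12·7·4 + 10·11·7 + 7·8·3 = 1964 ≡ 1.
  α_i^2 mod 13 = [3, 10, 10, 4, 12].
  S_2 = Σ v_i α_i^2 r_i = 12·3·2 + 11·10·9 + 12·10·4 + 10·4·7 + 7·12·3 = 2074 ≡ 7.
  S = (2, 1, 7) ≠ 0, so r is not a codeword (an error is present).
Step 3: locate the error. For a single error e at position i, S_ℓ = v_i·e·α_i^ℓ, so α_err = S_1/S_0.
  S_0^{−1} = 2^{−1} = 7 (mod 13), so α_err = 1·7 = 7 ≡ 7 = α_3. Error position i = 3.
  Consistency check: S_2/S_1 = 7·1 = 7 ≡ 7 = α_err ✓ (single-error assumption holds).
Step 4: error magnitude e = S_0/v_3 = S_0·∏_{j≠3}(α_3 − α_j) = 2·12 = 24 ≡ 11 (mod 13).
Step 5: correct position 3: c_3 = r_3 − e = 4 − 11 ≡ 6 (mod 13). Hence c = [2, 9, 6, 7, 3].
  Check: interpolating c through the α_i gives m(x) = 1 + 10·x (degree < 2) with m(α_i) = c_i for every i, so c is indeed a codeword.


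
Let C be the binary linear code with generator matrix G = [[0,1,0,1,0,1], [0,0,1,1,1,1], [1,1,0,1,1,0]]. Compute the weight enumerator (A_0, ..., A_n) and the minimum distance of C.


Weight distribution: A_0 = 1, A_3 = 4, A_4 = 3. Minimum distance d = 3.

Enumerate all 2^3 = 8 messages m ∈ F_2^3.
For each, compute codeword c = mG in F_2^6, then tally its weight.
  m = 000 → c = 000000, weight = 0.
  m = 100 → c = 010101, weight = 3.
  m = 010 → c = 001111, weight = 4.
  m = 110 → c = 011010, weight = 3.
  m = 001 → c = 110110, weight = 4.
  m = 101 → c = 100011, weight = 3.
  m = 011 → c = 111001, weight = 4.
  m = 111 → c = 101100, weight = 3.
Tally weights:
  weight 0: 1 codewords.
  weight 3: 4 codewords.
  weight 4: 3 codewords.
Minimum distance d = smallest w > 0 with A_w > 0 = 3.
Sanity: Σ A_w = 8 = 2^3 = 8 ✓.


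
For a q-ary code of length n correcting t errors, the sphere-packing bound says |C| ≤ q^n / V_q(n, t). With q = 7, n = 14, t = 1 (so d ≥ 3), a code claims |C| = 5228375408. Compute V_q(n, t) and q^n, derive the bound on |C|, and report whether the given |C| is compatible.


V_q(n, t) = 85, q^n = 678223072849, Hamming bound = 7979094974, |C| = 5228375408 ≤ bound (satisfied).

Step 1: Compute V_q(n, t) = Σ_{j=0}^1 C(n, j) (q−1)^j.
  j = 0: C(14,0)·(6)^0 = 1·1 = 1.
  j = 1: C(14,1)·(6)^1 = 14·6 = 84.
  V_q(n, t) = 1 + 84 = 85.
Step 2: q^n = 7^14 = 678223072849.
Step 3: Hamming bound ⌊q^n / V_q(n,t)⌋ = ⌊678223072849/85⌋ = 7979094974.
Step 4: Compare |C| = 5228375408 to 7979094974: satisfied.
The claimed |C| lies below the Hamming bound.


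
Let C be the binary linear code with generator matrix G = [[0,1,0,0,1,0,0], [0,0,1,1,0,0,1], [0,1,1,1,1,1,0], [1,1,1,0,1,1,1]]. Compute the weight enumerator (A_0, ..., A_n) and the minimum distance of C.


Weight distribution: A_0 = 1, A_2 = 3, A_3 = 4, A_4 = 3, A_5 = 4, A_6 = 1. Minimum distance d = 2.

Enumerate all 2^4 = 16 messages m ∈ F_2^4.
For each, compute codeword c = mG in F_2^7, then tally its weight.
  m = 0000 → c = 0000000, weight = 0.
  m = 1000 → c = 0100100, weight = 2.
  m = 0100 → c = 0011001, weight = 3.
  m = 1100 → c = 0111101, weight = 5.
  m = 0010 → c = 0111110, weight = 5.
  m = 1010 → c = 0011010, weight = 3.
  m = 0110 → c = 0100111, weight = 4.
  m = 1110 → c = 0000011, weight = 2.
  m = 0001 → c = 1110111, weight = 6.
  m = 1001 → c = 1010011, weight = 4.
  m = 0101 → c = 1101110, weight = 5.
  m = 1101 → c = 1001010, weight = 3.
  m = 0011 → c = 1001001, weight = 3.
  m = 1011 → c = 1101101, weight = 5.
  m = 0111 → c = 1010000, weight = 2.
  m = 1111 → c = 1110100, weight = 4.
Tally weights:
  weight 0: 1 codewords.
  weight 2: 3 codewords.
  weight 3: 4 codewords.
  weight 4: 3 codewords.
  weight 5: 4 codewords.
  weight 6: 1 codewords.
Minimum distance d = smallest w > 0 with A_w > 0 = 2.
Sanity: Σ A_w = 16 = 2^4 = 16 ✓.


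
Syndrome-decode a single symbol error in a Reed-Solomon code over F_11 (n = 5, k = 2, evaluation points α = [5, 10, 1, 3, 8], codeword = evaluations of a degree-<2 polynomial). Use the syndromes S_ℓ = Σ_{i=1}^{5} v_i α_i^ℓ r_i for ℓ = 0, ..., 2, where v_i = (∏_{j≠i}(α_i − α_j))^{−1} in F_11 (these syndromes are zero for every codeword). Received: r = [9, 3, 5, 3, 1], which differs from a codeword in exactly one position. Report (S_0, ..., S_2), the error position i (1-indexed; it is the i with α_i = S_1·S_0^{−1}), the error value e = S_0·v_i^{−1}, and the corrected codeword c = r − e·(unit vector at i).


S = (6, 7, 10), error at position 4, error magnitude e = 7, c = [9, 3, 5, 7, 1].

Step 1: column multipliers v_i = (∏_{j≠i}(α_i − α_j))^{−1} mod 11.
  i = 1 (α = 5): (5−10)(5−1)(5−3)(5−8) = (−5)·4·2·(−3) = 120 ≡ 10, so v_1 = 10^{−1} = 10 (mod 11).
  i = 2 (α = 10): (10−5)(10−1)(10−3)(10−8) = 5·9·7·2 = 630 ≡ 3, so v_2 = 3^{−1} = 4 (mod 11).
  i = 3 (α = 1): (1−5)(1−10)(1−3)(1−8) = (−4)·(−9)·(−2)·(−7) = 504 ≡ 9, so v_3 = 9^{−1} = 5 (mod 11).
  i = 4 (α = 3): (3−5)(3−10)(3−1)(3−8) = (−2)·(−7)·2·(−5) = −140 ≡ 3, so v_4 = 3^{−1} = 4 (mod 11).
  i = 5 (α = 8): (8−5)(8−10)(8−1)(8−3) = 3·(−2)·7·5 = −210 ≡ 10, so v_5 = 10^{−1} = 10 (mod 11).
  v = [10, 4, 5, 4, 10].
Step 2: syndromes of r = [9, 3, 5, 3, 1] (all sums mod 11).
  S_0 = Σ v_i r_i = 10·9 + 4·3 + 5·5 + 4·3 + 10·1 = 149 ≡ 6.
  S_1 = Σ v_i α_i r_i = 10·5·9 + 4·10·3 + 5·1·5 + 4·3·3 + 10·8·1 = 711 ≡ 7.
  α_i^2 mod 11 = [3, 1, 1, 9, 9].
  S_2 = Σ v_i α_i^2 r_i = 10·3·9 + 4·1·3 + 5·1·5 + 4·9·3 + 10·9·1 = 505 ≡ 10.
  S = (6, 7, 10) ≠ 0, so r is not a codeword (an error is present).
Step 3: locate the error. For a single error e at position i, S_ℓ = v_i·e·α_i^ℓ, so α_err = S_1/S_0.
  S_0^{−1} = 6^{−1} = 2 (mod 11), so α_err = 7·2 = 14 ≡ 3 = α_4. Error position i = 4.
  Consistency check: S_2/S_1 = 10·8 = 80 ≡ 3 = α_err ✓ (single-error assumption holds).
Step 4: error magnitude e = S_0/v_4 = S_0·∏_{j≠4}(α_4 − α_j) = 6·3 = 18 ≡ 7 (mod 11).
Step 5: correct position 4: c_4 = r_4 − e = 3 − 7 ≡ 7 (mod 11). Hence c = [9, 3, 5, 7, 1].
  Check: interpolating c through the α_i gives m(x) = 4 + 1·x (degree < 2) with m(α_i) = c_i for every i, so c is indeed a codeword.


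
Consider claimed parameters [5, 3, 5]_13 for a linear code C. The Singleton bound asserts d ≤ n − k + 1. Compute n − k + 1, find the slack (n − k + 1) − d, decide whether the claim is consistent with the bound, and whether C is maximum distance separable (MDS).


Singleton RHS = n − k + 1 = 3, slack = -2, bound violated (no such code; not MDS).

Singleton bound: d ≤ n − k + 1.
Here n = 5, k = 3, so n − k + 1 = 3.
Given d = 5, check d ≤ 3: NO.
Slack = (n − k + 1) − d = -2.
The slack is negative: d = 5 exceeds n − k + 1 = 3 by 2, so the Singleton bound is violated and no linear [5, 3, 5]_13 code can exist. In particular it is not MDS (MDS requires d = n − k + 1 exactly).
Description: the claimed parameters are [5, 3, 5]_13; such a code would be impossible (violates the Singleton bound).


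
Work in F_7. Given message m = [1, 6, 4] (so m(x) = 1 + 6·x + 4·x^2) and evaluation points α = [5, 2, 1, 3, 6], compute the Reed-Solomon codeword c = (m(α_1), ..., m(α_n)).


c = [5, 1, 4, 6, 6]

Message polynomial: m(x) = 1 + 6·x + 4·x^2 (mod 7).
For each evaluation point α_i, compute m(α_i) mod 7:
  α_1 = 5: Horner steps 4 → 5 → 5, so m(5) = 5.
  α_2 = 2: Horner steps 4 → 0 → 1, so m(2) = 1.
  α_3 = 1: Horner steps 4 → 3 → 4, so m(1) = 4.
  α_4 = 3: Horner steps 4 → 4 → 6, so m(3) = 6.
  α_5 = 6: Horner steps 4 → 2 → 6, so m(6) = 6.
Codeword c = [5, 1, 4, 6, 6] ∈ F_7^5.


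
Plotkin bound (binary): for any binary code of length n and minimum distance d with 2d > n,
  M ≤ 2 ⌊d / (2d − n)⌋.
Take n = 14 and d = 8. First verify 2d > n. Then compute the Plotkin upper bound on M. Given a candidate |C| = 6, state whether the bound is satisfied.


Plotkin bound M ≤ 8; given |C| = 6 ≤ bound (satisfied).

Check applicability: 2d = 16, n = 14.
2d − n = 2 > 0, so Plotkin applies.
Compute d/(2d−n) = 8/2 ≈ 4.0000.
⌊d/(2d−n)⌋ = 4.
Plotkin bound: M ≤ 2·4 = 8.
Given |C| = 6, check: satisfied.
This |C| is below the Plotkin bound.


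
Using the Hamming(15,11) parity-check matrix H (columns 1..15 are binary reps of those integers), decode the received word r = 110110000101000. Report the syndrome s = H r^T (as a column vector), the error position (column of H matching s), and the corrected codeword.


s = (0, 1, 0, 0)^T, error position = 4, corrected codeword c = 110010000101000

Compute s = H r^T mod 2 one row at a time:
  s_1 = 0 + 0 + 1 + 0 + 1 + 0 + 0 + 0 = 2 ≡ 0 (mod 2).
  s_2 = 1 + 1 + 0 + 0 + 1 + 0 + 0 + 0 = 3 ≡ 1 (mod 2).
  s_3 = 1 + 0 + 0 + 0 + 1 + 0 + 0 + 0 = 2 ≡ 0 (mod 2).
  s_4 = 1 + 0 + 1 + 0 + 0 + 0 + 0 + 0 = 2 ≡ 0 (mod 2).
s = (0, 1, 0, 0)^T — this equals column 4 of H (binary 0100), so error is at position 4.
Correct: flip bit 4 of r = 110110000101000 to get c = 110010000101000.


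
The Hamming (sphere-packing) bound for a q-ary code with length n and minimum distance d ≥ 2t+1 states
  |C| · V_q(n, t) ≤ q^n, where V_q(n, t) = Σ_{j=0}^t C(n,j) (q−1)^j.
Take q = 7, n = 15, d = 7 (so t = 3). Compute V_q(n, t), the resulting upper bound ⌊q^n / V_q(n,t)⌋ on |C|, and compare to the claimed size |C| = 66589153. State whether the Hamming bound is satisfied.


V_q(n, t) = 102151, q^n = 4747561509943, Hamming bound = 46475918, |C| = 66589153 > bound (violated).

Step 1: Compute V_q(n, t) = Σ_{j=0}^3 C(n, j) (q−1)^j.
  j = 0: C(15,0)·(6)^0 = 1·1 = 1.
  j = 1: C(15,1)·(6)^1 = 15·6 = 90.
  j = 2: C(15,2)·(6)^2 = 105·36 = 3780.
  j = 3: C(15,3)·(6)^3 = 455·216 = 98280.
  V_q(n, t) = 1 + 90 + 3780 + 98280 = 102151.
Step 2: q^n = 7^15 = 4747561509943.
Step 3: Hamming bound ⌊q^n / V_q(n,t)⌋ = ⌊4747561509943/102151⌋ = 46475918.
Step 4: Compare |C| = 66589153 to 46475918: violated.
The claimed |C| lies above the Hamming bound, so no 7-ary code of length 15 with d ≥ 7 can have 66589153 codewords.


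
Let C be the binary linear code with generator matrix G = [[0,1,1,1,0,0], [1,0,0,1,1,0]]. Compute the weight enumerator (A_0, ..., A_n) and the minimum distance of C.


Weight distribution: A_0 = 1, A_3 = 2, A_4 = 1. Minimum distance d = 3.

Enumerate all 2^2 = 4 messages m ∈ F_2^2.
For each, compute codeword c = mG in F_2^6, then tally its weight.
  m = 00 → c = 000000, weight = 0.
  m = 10 → c = 011100, weight = 3.
  m = 01 → c = 100110, weight = 3.
  m = 11 → c = 111010, weight = 4.
Tally weights:
  weight 0: 1 codewords.
  weight 3: 2 codewords.
  weight 4: 1 codewords.
Minimum distance d = smallest w > 0 with A_w > 0 = 3.
Sanity: Σ A_w = 4 = 2^2 = 4 ✓.


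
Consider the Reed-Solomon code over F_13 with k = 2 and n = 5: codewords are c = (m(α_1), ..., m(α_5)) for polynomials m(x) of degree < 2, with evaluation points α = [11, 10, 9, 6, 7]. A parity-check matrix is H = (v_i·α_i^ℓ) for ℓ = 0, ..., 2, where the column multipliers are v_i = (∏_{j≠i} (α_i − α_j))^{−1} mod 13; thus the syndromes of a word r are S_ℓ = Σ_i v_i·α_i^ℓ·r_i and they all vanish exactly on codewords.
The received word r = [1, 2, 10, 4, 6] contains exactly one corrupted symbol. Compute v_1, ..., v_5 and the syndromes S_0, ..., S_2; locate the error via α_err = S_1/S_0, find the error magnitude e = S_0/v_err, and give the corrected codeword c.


S = (3, 4, 1), error at position 2, error magnitude e = 3, c = [1, 12, 10, 4, 6].

Step 1: column multipliers v_i = (∏_{j≠i}(α_i − α_j))^{−1} mod 13.
  i = 1 (α = 11): (11−10)(11−9)(11−6)(11−7) = 1·2·5·4 = 40 ≡ 1, so v_1 = 1^{−1} = 1 (mod 13).
  i = 2 (α = 10): (10−11)(10−9)(10−6)(10−7) = (−1)·1·4·3 = −12 ≡ 1, so v_2 = 1^{−1} = 1 (mod 13).
  i = 3 (α = 9): (9−11)(9−10)(9−6)(9−7) = (−2)·(−1)·3·2 = 12 ≡ 12, so v_3 = 12^{−1} = 12 (mod 13).
  i = 4 (α = 6): (6−11)(6−10)(6−9)(6−7) = (−5)·(−4)·(−3)·(−1) = 60 ≡ 8, so v_4 = 8^{−1} = 5 (mod 13).
  i = 5 (α = 7): (7−11)(7−10)(7−9)(7−6) = (−4)·(−3)·(−2)·1 = −24 ≡ 2, so v_5 = 2^{−1} = 7 (mod 13).
  v = [1, 1, 12, 5, 7].
Step 2: syndromes of r = [1, 2, 10, 4, 6] (all sums mod 13).
  S_0 = Σ v_i r_i = 1·1 + 1·2 + 12·10 + 5·4 + 7·6 = 185 ≡ 3.
  S_1 = Σ v_i α_i r_i = 1·11·1 + 1·10·2 + 12·9·10 + 5·6·4 + 7·7·6 = 1525 ≡ 4.
  α_i^2 mod 13 = [4, 9, 3, 10, 10].
  S_2 = Σ v_i α_i^2 r_i = 1·4·1 + 1·9·2 + 12·3·10 + 5·10·4 + 7·10·6 = 1002 ≡ 1.
  S = (3, 4, 1) ≠ 0, so r is not a codeword (an error is present).
Step 3: locate the error. For a single error e at position i, S_ℓ = v_i·e·α_i^ℓ, so α_err = S_1/S_0.
  S_0^{−1} = 3^{−1} = 9 (mod 13), so α_err = 4·9 = 36 ≡ 10 = α_2. Error position i = 2.
  Consistency check: S_2/S_1 = 1·10 = 10 ≡ 10 = α_err ✓ (single-error assumption holds).
Step 4: error magnitude e = S_0/v_2 = S_0·∏_{j≠2}(α_2 − α_j) = 3·1 = 3 ≡ 3 (mod 13).
Step 5: correct position 2: c_2 = r_2 − e = 2 − 3 ≡ 12 (mod 13). Hence c = [1, 12, 10, 4, 6].
  Check: interpolating c through the α_i gives m(x) = 5 + 2·x (degree < 2) with m(α_i) = c_i for every i, so c is indeed a codeword.


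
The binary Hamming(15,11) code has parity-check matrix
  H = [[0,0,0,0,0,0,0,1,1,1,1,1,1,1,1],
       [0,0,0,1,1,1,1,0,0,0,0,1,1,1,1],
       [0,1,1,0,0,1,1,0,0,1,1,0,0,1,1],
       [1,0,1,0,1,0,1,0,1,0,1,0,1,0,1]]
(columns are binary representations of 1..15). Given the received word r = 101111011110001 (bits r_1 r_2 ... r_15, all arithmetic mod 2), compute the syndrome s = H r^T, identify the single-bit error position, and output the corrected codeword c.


s = (1, 0, 1, 0)^T, error position = 10, corrected codeword c = 101111011010001

Compute s = H r^T mod 2 one row at a time:
  s_1 = 1 + 1 + 1 + 1 + 0 + 0 + 0 + 1 = 5 ≡ 1 (mod 2).
  s_2 = 1 + 1 + 1 + 0 + 0 + 0 + 0 + 1 = 4 ≡ 0 (mod 2).
  s_3 = 0 + 1 + 1 + 0 + 1 + 1 + 0 + 1 = 5 ≡ 1 (mod 2).
  s_4 = 1 + 1 + 1 + 0 + 1 + 1 + 0 + 1 = 6 ≡ 0 (mod 2).
s = (1, 0, 1, 0)^T — this equals column 10 of H (binary 1010), so error is at position 10.
Correct: flip bit 10 of r = 101111011110001 to get c = 101111011010001.


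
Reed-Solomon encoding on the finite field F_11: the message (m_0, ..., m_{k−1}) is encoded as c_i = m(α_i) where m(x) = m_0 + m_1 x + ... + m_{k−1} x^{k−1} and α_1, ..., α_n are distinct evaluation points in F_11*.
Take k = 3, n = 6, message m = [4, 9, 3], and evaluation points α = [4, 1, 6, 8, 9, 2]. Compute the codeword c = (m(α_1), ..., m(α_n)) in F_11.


c = [0, 5, 1, 4, 9, 1]

Message polynomial: m(x) = 4 + 9·x + 3·x^2 (mod 11).
For each evaluation point α_i, compute m(α_i) mod 11:
  α_1 = 4: Horner steps 3 → 10 → 0, so m(4) = 0.
  α_2 = 1: Horner steps 3 → 1 → 5, so m(1) = 5.
  α_3 = 6: Horner steps 3 → 5 → 1, so m(6) = 1.
  α_4 = 8: Horner steps 3 → 0 → 4, so m(8) = 4.
  α_5 = 9: Horner steps 3 → 3 → 9, so m(9) = 9.
  α_6 = 2: Horner steps 3 → 4 → 1, so m(2) = 1.
Codeword c = [0, 5, 1, 4, 9, 1] ∈ F_11^6.


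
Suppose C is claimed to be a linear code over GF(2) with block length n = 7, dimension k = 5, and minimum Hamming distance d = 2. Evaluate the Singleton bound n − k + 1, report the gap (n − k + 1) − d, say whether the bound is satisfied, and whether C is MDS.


Singleton RHS = n − k + 1 = 3, slack = 1, bound satisfied, not MDS.

Singleton bound: d ≤ n − k + 1.
Here n = 7, k = 5, so n − k + 1 = 3.
Given d = 2, check d ≤ 3: YES.
Slack = (n − k + 1) − d = 1.
The code is NOT MDS (slack = 1 > 0).
Description: the claimed parameters are [7, 5, 2]_2; such a code would be non-MDS.


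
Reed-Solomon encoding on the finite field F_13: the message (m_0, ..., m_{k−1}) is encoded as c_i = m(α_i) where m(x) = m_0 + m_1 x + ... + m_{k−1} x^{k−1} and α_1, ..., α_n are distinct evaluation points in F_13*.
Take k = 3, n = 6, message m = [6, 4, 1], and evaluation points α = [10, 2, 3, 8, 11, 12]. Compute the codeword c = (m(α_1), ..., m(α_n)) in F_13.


c = [3, 5, 1, 11, 2, 3]

Message polynomial: m(x) = 6 + 4·x + 1·x^2 (mod 13).
For each evaluation point α_i, compute m(α_i) mod 13:
  α_1 = 10: Horner steps 1 → 1 → 3, so m(10) = 3.
  α_2 = 2: Horner steps 1 → 6 → 5, so m(2) = 5.
  α_3 = 3: Horner steps 1 → 7 → 1, so m(3) = 1.
  α_4 = 8: Horner steps 1 → 12 → 11, so m(8) = 11.
  α_5 = 11: Horner steps 1 → 2 → 2, so m(11) = 2.
  α_6 = 12: Horner steps 1 → 3 → 3, so m(12) = 3.
Codeword c = [3, 5, 1, 11, 2, 3] ∈ F_13^6.


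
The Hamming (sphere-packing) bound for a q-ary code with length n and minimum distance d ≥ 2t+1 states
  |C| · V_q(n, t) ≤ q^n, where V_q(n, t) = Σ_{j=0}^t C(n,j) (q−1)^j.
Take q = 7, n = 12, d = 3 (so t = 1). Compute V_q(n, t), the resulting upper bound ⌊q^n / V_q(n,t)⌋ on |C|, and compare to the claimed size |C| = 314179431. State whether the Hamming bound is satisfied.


V_q(n, t) = 73, q^n = 13841287201, Hamming bound = 189606673, |C| = 314179431 > bound (violated).

Step 1: Compute V_q(n, t) = Σ_{j=0}^1 C(n, j) (q−1)^j.
  j = 0: C(12,0)·(6)^0 = 1·1 = 1.
  j = 1: C(12,1)·(6)^1 = 12·6 = 72.
  V_q(n, t) = 1 + 72 = 73.
Step 2: q^n = 7^12 = 13841287201.
Step 3: Hamming bound ⌊q^n / V_q(n,t)⌋ = ⌊13841287201/73⌋ = 189606673.
Step 4: Compare |C| = 314179431 to 189606673: violated.
The claimed |C| lies above the Hamming bound, so no 7-ary code of length 12 with d ≥ 3 can have 314179431 codewords.


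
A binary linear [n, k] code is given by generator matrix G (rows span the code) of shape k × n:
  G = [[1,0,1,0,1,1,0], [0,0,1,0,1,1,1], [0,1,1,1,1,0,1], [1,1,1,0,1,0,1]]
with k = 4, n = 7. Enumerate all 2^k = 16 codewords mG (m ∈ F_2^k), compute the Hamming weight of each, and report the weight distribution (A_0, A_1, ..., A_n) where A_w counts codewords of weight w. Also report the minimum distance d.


Weight distribution: A_0 = 1, A_2 = 3, A_3 = 4, A_4 = 3, A_5 = 4, A_6 = 1. Minimum distance d = 2.

Enumerate all 2^4 = 16 messages m ∈ F_2^4.
For each, compute codeword c = mG in F_2^7, then tally its weight.
  m = 0000 → c = 0000000, weight = 0.
  m = 1000 → c = 1010110, weight = 4.
  m = 0100 → c = 0010111, weight = 4.
  m = 1100 → c = 1000001, weight = 2.
  m = 0010 → c = 0111101, weight = 5.
  m = 1010 → c = 1101011, weight = 5.
  m = 0110 → c = 0101010, weight = 3.
  m = 1110 → c = 1111100, weight = 5.
  m = 0001 → c = 1110101, weight = 5.
  m = 1001 → c = 0100011, weight = 3.
  m = 0101 → c = 1100010, weight = 3.
  m = 1101 → c = 0110100, weight = 3.
  m = 0011 → c = 1001000, weight = 2.
  m = 1011 → c = 0011110, weight = 4.
  m = 0111 → c = 1011111, weight = 6.
  m = 1111 → c = 0001001, weight = 2.
Tally weights:
  weight 0: 1 codewords.
  weight 2: 3 codewords.
  weight 3: 4 codewords.
  weight 4: 3 codewords.
  weight 5: 4 codewords.
  weight 6: 1 codewords.
Minimum distance d = smallest w > 0 with A_w > 0 = 2.
Sanity: Σ A_w = 16 = 2^4 = 16 ✓.
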